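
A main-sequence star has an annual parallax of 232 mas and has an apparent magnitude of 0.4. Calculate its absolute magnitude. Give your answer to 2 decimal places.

p = 232 mas = 0.232″ → d = 1/p = 4.310 pc
5 log₁₀(d/10 pc) = 5 log₁₀(4.310) − 5 = -1.827
M = m − 5 log₁₀(d/10) = 0.4 + 1.827 = 2.227

M ≈ 2.23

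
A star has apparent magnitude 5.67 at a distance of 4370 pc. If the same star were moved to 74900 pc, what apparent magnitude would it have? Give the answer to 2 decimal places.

m ≈ 11.84

Flux ∝ 1/d², so Δm = 5 log₁₀(d₂/d₁) = 5 log₁₀(74900/4370) = 6.170
m₂ = m₁ + Δm = 5.67 + (6.170) = 11.840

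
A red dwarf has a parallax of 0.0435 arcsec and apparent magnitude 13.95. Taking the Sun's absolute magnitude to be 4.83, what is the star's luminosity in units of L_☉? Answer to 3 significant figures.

L/L_☉ ≈ 1.19×10^-3

d = 1/p = 1/0.0435″ = 22.99 pc
M = m − 5 log₁₀ d + 5 = 13.95 − 5·1.3615 + 5 = 12.142
M − M_☉ = 12.142 − 4.83 = 7.312
L/L_☉ = 10^(−0.4 × 7.312) = 1.189×10^-3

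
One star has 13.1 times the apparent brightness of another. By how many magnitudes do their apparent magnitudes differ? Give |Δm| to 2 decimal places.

Pogson: Δm = −2.5 log₁₀(ratio) = −2.5 log₁₀(13.1) = −2.5 × 1.1173 = -2.793

|Δm| ≈ 2.79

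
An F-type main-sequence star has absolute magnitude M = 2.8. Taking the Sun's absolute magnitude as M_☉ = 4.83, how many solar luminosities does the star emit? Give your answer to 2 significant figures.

L/L_☉ ≈ 6.5

M − M_☉ = 2.8 − 4.83 = -2.030
L/L_☉ = 10^(−0.4 (M − M_☉)) = 10^0.812 = 6.486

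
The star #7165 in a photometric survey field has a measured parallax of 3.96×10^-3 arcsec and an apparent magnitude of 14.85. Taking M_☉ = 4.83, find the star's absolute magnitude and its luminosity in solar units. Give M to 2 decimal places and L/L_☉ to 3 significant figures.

M ≈ 7.84; L/L_☉ ≈ 0.0626

d = 1/p = 1/3.96×10^-3″ = 252.5 pc
M = m − 5 log₁₀ d + 5 = 14.85 − 5·2.4023 + 5 = 7.838
M − M_☉ = 7.838 − 4.83 = 3.008
L/L_☉ = 10^(−0.4 × 3.008) = 0.06261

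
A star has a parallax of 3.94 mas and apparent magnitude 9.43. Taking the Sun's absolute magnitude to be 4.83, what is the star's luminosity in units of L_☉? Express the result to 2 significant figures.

d = 1/p = 1000/3.94 mas = 253.8 pc
M = m − 5 log₁₀ d + 5 = 9.43 − 5·2.4045 + 5 = 2.407
M − M_☉ = 2.407 − 4.83 = -2.423
L/L_☉ = 10^(−0.4 × -2.423) = 9.311

L/L_☉ ≈ 9.3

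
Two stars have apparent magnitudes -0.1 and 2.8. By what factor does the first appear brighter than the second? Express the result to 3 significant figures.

Δm = -0.1 − (2.8) = -2.9
Flux ratio = 10^(−0.4 Δm) = 10^(−0.4 × -2.9) = 10^1.160 = 14.45

14.5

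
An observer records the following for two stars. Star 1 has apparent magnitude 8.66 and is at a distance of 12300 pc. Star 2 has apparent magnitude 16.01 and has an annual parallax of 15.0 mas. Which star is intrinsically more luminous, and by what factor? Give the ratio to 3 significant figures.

Star 1: M = m − 5 log₁₀ d + 5 = 8.66 − 5·4.0899 + 5 = -6.790
Star 2: p = 15.0 mas = 0.0150″ → d = 1/p = 66.67 pc
Star 2: M = m − 5 log₁₀ d + 5 = 16.01 − 5·1.8239 + 5 = 11.890
ΔM = M_1 − M_2 = -6.790 − (11.890) = -18.680; smaller M is more luminous → Star 1.
L ratio = 10^(0.4 |ΔM|) = 10^7.472 = 2.965×10^7

Star 1 is more luminous, by a factor of 2.96×10^7.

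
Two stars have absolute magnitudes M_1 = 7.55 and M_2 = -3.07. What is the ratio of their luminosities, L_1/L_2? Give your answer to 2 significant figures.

L_1/L_2 ≈ 5.6×10^-5

ΔM = M_1 − M_2 = 10.62
L_1/L_2 = 10^(−0.4 ΔM) = 10^-4.248 = 5.649×10^-5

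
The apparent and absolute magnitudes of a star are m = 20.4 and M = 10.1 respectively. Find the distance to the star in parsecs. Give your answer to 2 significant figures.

d ≈ 1100 pc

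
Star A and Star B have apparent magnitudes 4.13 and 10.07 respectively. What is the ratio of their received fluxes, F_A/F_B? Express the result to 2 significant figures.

F_A/F_B ≈ 240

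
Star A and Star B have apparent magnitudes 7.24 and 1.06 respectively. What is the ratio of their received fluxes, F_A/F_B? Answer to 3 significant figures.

Magnitude difference = 6.18
Flux ratio = 10^(−0.4 Δm) = 10^(−0.4 × 6.18) = 10^-2.472 = 3.373×10^-3

F_A/F_B ≈ 3.37×10^-3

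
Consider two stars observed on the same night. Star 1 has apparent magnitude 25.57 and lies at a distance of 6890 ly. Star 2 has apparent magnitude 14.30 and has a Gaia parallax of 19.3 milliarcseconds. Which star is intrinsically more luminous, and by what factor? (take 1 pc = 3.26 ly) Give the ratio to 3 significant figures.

Star 2 is more luminous, by a factor of 19.4.

Star 1: d = 6890 ly / 3.26 = 2113 pc
Star 1: M = m − 5 log₁₀ d + 5 = 25.57 − 5·3.3250 + 5 = 13.945
Star 2: p = 19.3 mas = 0.0193″ → d = 1/p = 51.81 pc
Star 2: M = m − 5 log₁₀ d + 5 = 14.30 − 5·1.7144 + 5 = 10.728
ΔM = M_1 − M_2 = 13.945 − (10.728) = 3.217; smaller M is more luminous → Star 2.
L ratio = 10^(0.4 |ΔM|) = 10^1.287 = 19.36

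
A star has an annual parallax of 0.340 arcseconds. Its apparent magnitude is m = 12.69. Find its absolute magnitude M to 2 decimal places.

M ≈ 15.35

d = 1/p = 1/0.340″ = 2.941 pc
5 log₁₀(d/10 pc) = 5 log₁₀(2.941) − 5 = -2.657
M = m − 5 log₁₀(d/10) = 12.69 + 2.657 = 15.347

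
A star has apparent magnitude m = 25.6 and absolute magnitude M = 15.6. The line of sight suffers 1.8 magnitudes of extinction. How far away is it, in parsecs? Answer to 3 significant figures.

d ≈ 437 pc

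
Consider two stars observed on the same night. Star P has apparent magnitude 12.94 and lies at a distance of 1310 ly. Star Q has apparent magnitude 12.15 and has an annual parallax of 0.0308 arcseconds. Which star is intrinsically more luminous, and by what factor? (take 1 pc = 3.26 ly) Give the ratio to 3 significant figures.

Star P is more luminous, by a factor of 74.0.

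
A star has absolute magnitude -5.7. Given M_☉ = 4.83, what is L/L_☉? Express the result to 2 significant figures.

M − M_☉ = -5.7 − 4.83 = -10.530
L/L_☉ = 10^(−0.4 (M − M_☉)) = 10^4.212 = 16290

L/L_☉ ≈ 16000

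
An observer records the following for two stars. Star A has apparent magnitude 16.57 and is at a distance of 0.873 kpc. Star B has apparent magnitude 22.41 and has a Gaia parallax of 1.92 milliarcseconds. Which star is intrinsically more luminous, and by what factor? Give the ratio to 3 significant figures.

Star A is more luminous, by a factor of 609.

Star A: d = 0.873 kpc = 873.0 pc
Star A: M = m − 5 log₁₀ d + 5 = 16.57 − 5·2.9410 + 5 = 6.865
Star B: p = 1.92 mas = 1.92×10^-3″ → d = 1/p = 520.8 pc
Star B: M = m − 5 log₁₀ d + 5 = 22.41 − 5·2.7167 + 5 = 13.827
ΔM = M_A − M_B = 6.865 − (13.827) = -6.962; smaller M is more luminous → Star A.
L ratio = 10^(0.4 |ΔM|) = 10^2.785 = 609.0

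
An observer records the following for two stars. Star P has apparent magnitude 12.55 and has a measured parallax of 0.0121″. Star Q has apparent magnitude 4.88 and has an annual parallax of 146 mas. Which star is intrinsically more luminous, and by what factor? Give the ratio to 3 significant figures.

Star Q is more luminous, by a factor of 8.03.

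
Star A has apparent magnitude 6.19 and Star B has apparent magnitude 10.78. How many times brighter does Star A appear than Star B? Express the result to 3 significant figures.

68.5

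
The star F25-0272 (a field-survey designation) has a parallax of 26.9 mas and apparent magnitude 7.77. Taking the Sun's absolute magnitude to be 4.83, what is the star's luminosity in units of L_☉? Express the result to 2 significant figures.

d = 1/p = 1000/26.9 mas = 37.17 pc
M = m − 5 log₁₀ d + 5 = 7.77 − 5·1.5702 + 5 = 4.919
M − M_☉ = 4.919 − 4.83 = 0.089
L/L_☉ = 10^(−0.4 × 0.089) = 0.9215

L/L_☉ ≈ 0.92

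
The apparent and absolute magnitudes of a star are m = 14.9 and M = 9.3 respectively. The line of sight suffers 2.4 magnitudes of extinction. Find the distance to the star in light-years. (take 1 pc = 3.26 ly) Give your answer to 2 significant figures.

m − M = 5 log₁₀(d/10 pc) + A  ⇒  14.9 − (9.3) − 2.4 = 5 log₁₀(d/10)
3.200 = 5 log₁₀(d/10)
log₁₀ d = (m − M − A)/5 + 1 = 1.6400
d = 10^1.6400 = 43.65 pc
= 142.3 ly

d ≈ 140 ly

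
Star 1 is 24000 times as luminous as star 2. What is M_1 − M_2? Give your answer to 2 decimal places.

Pogson: ΔM = −2.5 log₁₀(ratio) = −2.5 log₁₀(24000) = −2.5 × 4.3802 = -10.951
Star 1 is brighter, so it has the smaller magnitude: the difference is negative.

M_1 − M_2 ≈ -10.95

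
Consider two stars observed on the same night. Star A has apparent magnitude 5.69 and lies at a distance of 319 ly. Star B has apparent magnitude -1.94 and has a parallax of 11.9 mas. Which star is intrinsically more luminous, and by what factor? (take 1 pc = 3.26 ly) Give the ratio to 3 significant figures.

Star A: d = 319 ly / 3.26 = 97.85 pc
Star A: M = m − 5 log₁₀ d + 5 = 5.69 − 5·1.9906 + 5 = 0.737
Star B: p = 11.9 mas = 0.0119″ → d = 1/p = 84.03 pc
Star B: M = m − 5 log₁₀ d + 5 = -1.94 − 5·1.9245 + 5 = -6.562
ΔM = M_A − M_B = 0.737 − (-6.562) = 7.299; smaller M is more luminous → Star B.
L ratio = 10^(0.4 |ΔM|) = 10^2.920 = 831.3

Star B is more luminous, by a factor of 831.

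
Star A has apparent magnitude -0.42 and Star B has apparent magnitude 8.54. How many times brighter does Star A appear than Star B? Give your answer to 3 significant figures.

3840

Δm = -0.42 − (8.54) = -8.96
Flux ratio = 10^(−0.4 Δm) = 10^(−0.4 × -8.96) = 10^3.584 = 3837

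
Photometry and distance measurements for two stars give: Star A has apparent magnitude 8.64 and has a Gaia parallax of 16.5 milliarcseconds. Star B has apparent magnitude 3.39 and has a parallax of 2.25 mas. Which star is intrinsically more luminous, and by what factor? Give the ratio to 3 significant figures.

Star A: p = 16.5 mas = 0.0165″ → d = 1/p = 60.61 pc
Star A: M = m − 5 log₁₀ d + 5 = 8.64 − 5·1.7825 + 5 = 4.727
Star B: p = 2.25 mas = 2.25×10^-3″ → d = 1/p = 444.4 pc
Star B: M = m − 5 log₁₀ d + 5 = 3.39 − 5·2.6478 + 5 = -4.849
ΔM = M_A − M_B = 4.727 − (-4.849) = 9.577; smaller M is more luminous → Star B.
L ratio = 10^(0.4 |ΔM|) = 10^3.831 = 6770

Star B is more luminous, by a factor of 6770.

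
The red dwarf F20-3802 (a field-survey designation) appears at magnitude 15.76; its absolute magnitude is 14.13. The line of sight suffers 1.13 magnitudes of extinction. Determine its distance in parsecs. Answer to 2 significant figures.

m − M = 5 log₁₀(d/10 pc) + A  ⇒  15.76 − (14.13) − 1.13 = 5 log₁₀(d/10)
0.500 = 5 log₁₀(d/10)
log₁₀ d = (m − M − A)/5 + 1 = 1.1000
d = 10^1.1000 = 12.59 pc

d ≈ 13 pc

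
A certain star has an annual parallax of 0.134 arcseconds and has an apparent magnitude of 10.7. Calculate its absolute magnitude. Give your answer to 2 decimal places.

M ≈ 11.34

d = 1/p = 1/0.134″ = 7.463 pc
5 log₁₀(d/10 pc) = 5 log₁₀(7.463) − 5 = -0.636
M = m − 5 log₁₀(d/10) = 10.7 + 0.636 = 11.336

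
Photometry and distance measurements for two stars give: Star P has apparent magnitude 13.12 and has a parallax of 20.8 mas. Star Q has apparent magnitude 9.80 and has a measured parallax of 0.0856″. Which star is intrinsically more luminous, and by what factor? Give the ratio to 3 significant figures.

Star Q is more luminous, by a factor of 1.26.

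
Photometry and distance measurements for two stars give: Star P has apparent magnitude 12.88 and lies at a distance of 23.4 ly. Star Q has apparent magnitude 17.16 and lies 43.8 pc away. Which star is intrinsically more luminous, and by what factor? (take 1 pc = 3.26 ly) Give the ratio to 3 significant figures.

Star P is more luminous, by a factor of 1.38.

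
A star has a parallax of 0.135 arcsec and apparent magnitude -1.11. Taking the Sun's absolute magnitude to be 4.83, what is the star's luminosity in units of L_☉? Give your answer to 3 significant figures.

d = 1/p = 1/0.135″ = 7.407 pc
M = m − 5 log₁₀ d + 5 = -1.11 − 5·0.8697 + 5 = -0.458
M − M_☉ = -0.458 − 4.83 = -5.288
L/L_☉ = 10^(−0.4 × -5.288) = 130.4

L/L_☉ ≈ 130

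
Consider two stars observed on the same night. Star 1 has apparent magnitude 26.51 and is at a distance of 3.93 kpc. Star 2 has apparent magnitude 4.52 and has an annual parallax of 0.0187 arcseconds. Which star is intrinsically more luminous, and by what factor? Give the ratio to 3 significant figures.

Star 2 is more luminous, by a factor of 116000.

Star 1: d = 3.93 kpc = 3930 pc
Star 1: M = m − 5 log₁₀ d + 5 = 26.51 − 5·3.5944 + 5 = 13.538
Star 2: d = 1/p = 1/0.0187″ = 53.48 pc
Star 2: M = m − 5 log₁₀ d + 5 = 4.52 − 5·1.7282 + 5 = 0.879
ΔM = M_1 − M_2 = 13.538 − (0.879) = 12.659; smaller M is more luminous → Star 2.
L ratio = 10^(0.4 |ΔM|) = 10^5.064 = 115800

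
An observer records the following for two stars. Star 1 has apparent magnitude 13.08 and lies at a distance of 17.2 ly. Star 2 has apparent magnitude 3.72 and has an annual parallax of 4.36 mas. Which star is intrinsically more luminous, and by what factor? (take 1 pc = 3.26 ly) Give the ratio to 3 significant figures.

Star 1: d = 17.2 ly / 3.26 = 5.276 pc
Star 1: M = m − 5 log₁₀ d + 5 = 13.08 − 5·0.7223 + 5 = 14.468
Star 2: p = 4.36 mas = 4.36×10^-3″ → d = 1/p = 229.4 pc
Star 2: M = m − 5 log₁₀ d + 5 = 3.72 − 5·2.3605 + 5 = -3.083
ΔM = M_1 − M_2 = 14.468 − (-3.083) = 17.551; smaller M is more luminous → Star 2.
L ratio = 10^(0.4 |ΔM|) = 10^7.020 = 1.048×10^7

Star 2 is more luminous, by a factor of 1.05×10^7.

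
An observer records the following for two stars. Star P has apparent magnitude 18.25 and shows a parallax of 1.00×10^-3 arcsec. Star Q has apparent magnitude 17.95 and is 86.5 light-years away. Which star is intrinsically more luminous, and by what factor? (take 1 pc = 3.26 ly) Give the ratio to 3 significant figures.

Star P is more luminous, by a factor of 1080.

Star P: d = 1/p = 1/1.00×10^-3″ = 1000 pc
Star P: M = m − 5 log₁₀ d + 5 = 18.25 − 5·3.0000 + 5 = 8.250
Star Q: d = 86.5 ly / 3.26 = 26.53 pc
Star Q: M = m − 5 log₁₀ d + 5 = 17.95 − 5·1.4238 + 5 = 15.831
ΔM = M_P − M_Q = 8.250 − (15.831) = -7.581; smaller M is more luminous → Star P.
L ratio = 10^(0.4 |ΔM|) = 10^3.032 = 1077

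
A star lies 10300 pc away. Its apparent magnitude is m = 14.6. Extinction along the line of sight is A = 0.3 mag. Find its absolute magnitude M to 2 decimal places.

5 log₁₀(d/10 pc) = 5 log₁₀(10300) − 5 = 15.064
M = m − 5 log₁₀(d/10) − A = 14.6 − 15.064 − 0.3 = -0.764

M ≈ -0.76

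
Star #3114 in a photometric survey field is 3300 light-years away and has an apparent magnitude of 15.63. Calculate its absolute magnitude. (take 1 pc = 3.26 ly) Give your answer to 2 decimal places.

M ≈ 5.60

d = 3300 ly / 3.26 = 1012 pc
5 log₁₀(d/10 pc) = 5 log₁₀(1012) − 5 = 10.026
M = m − 5 log₁₀(d/10) = 15.63 − 10.026 = 5.604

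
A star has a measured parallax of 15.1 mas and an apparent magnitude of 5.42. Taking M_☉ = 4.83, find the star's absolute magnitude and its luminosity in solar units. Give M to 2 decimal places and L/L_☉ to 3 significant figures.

d = 1/p = 1000/15.1 mas = 66.23 pc
M = m − 5 log₁₀ d + 5 = 5.42 − 5·1.8210 + 5 = 1.315
M − M_☉ = 1.315 − 4.83 = -3.515
L/L_☉ = 10^(−0.4 × -3.515) = 25.47

M ≈ 1.31; L/L_☉ ≈ 25.5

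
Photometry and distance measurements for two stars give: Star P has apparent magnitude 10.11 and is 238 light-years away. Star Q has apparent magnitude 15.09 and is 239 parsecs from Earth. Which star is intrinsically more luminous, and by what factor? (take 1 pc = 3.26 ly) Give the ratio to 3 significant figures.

Star P is more luminous, by a factor of 9.16.

Star P: d = 238 ly / 3.26 = 73.01 pc
Star P: M = m − 5 log₁₀ d + 5 = 10.11 − 5·1.8634 + 5 = 5.793
Star Q: M = m − 5 log₁₀ d + 5 = 15.09 − 5·2.3784 + 5 = 8.198
ΔM = M_P − M_Q = 5.793 − (8.198) = -2.405; smaller M is more luminous → Star P.
L ratio = 10^(0.4 |ΔM|) = 10^0.962 = 9.161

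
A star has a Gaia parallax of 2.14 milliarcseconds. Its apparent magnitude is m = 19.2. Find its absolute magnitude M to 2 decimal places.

M ≈ 10.85

p = 2.14 mas = 2.14×10^-3″ → d = 1/p = 467.3 pc
5 log₁₀(d/10 pc) = 5 log₁₀(467.3) − 5 = 8.348
M = m − 5 log₁₀(d/10) = 19.2 − 8.348 = 10.852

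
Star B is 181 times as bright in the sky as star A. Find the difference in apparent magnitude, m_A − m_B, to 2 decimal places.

Pogson: Δm = −2.5 log₁₀(ratio) = −2.5 log₁₀(181) = −2.5 × 2.2577 = -5.644
Star B is brighter so has the smaller magnitude: m_A − m_B is positive.

m_A − m_B ≈ 5.64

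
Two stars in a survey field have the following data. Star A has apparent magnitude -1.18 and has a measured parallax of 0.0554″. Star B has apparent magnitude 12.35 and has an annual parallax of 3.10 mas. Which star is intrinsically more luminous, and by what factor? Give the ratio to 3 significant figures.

Star A is more luminous, by a factor of 809.

Star A: d = 1/p = 1/0.0554″ = 18.05 pc
Star A: M = m − 5 log₁₀ d + 5 = -1.18 − 5·1.2565 + 5 = -2.462
Star B: p = 3.10 mas = 3.10×10^-3″ → d = 1/p = 322.6 pc
Star B: M = m − 5 log₁₀ d + 5 = 12.35 − 5·2.5086 + 5 = 4.807
ΔM = M_A − M_B = -2.462 − (4.807) = -7.269; smaller M is more luminous → Star A.
L ratio = 10^(0.4 |ΔM|) = 10^2.908 = 808.5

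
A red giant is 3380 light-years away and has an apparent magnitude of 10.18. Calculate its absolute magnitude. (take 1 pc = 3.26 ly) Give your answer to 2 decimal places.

M ≈ 0.10

d = 3380 ly / 3.26 = 1037 pc
5 log₁₀(d/10 pc) = 5 log₁₀(1037) − 5 = 10.078
M = m − 5 log₁₀(d/10) = 10.18 − 10.078 = 0.102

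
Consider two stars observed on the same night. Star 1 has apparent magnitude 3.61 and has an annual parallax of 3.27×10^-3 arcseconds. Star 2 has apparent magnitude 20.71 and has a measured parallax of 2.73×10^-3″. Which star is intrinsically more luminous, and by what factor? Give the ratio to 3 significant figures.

Star 1: d = 1/p = 1/3.27×10^-3″ = 305.8 pc
Star 1: M = m − 5 log₁₀ d + 5 = 3.61 − 5·2.4855 + 5 = -3.817
Star 2: d = 1/p = 1/2.73×10^-3″ = 366.3 pc
Star 2: M = m − 5 log₁₀ d + 5 = 20.71 − 5·2.5638 + 5 = 12.891
ΔM = M_1 − M_2 = -3.817 − (12.891) = -16.708; smaller M is more luminous → Star 1.
L ratio = 10^(0.4 |ΔM|) = 10^6.683 = 4.822×10^6

Star 1 is more luminous, by a factor of 4.82×10^6.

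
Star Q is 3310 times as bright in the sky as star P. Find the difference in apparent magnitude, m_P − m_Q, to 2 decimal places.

m_P − m_Q ≈ 8.80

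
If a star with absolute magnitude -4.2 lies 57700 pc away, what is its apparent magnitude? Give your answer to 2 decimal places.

m = M + 5 log₁₀ d − 5 = -4.2 + 5·4.7612 − 5 = 14.606

m ≈ 14.61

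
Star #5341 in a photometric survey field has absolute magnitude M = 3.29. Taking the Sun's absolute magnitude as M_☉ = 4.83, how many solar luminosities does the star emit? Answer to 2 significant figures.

L/L_☉ ≈ 4.1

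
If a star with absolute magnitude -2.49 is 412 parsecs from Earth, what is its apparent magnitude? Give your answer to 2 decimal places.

m ≈ 5.58

m = M + 5 log₁₀ d − 5 = -2.49 + 5·2.6149 − 5 = 5.584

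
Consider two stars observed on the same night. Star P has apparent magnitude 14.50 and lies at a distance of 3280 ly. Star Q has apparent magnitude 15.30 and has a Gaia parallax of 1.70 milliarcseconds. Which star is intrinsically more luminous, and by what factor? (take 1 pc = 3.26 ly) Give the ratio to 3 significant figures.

Star P is more luminous, by a factor of 6.11.

Star P: d = 3280 ly / 3.26 = 1006 pc
Star P: M = m − 5 log₁₀ d + 5 = 14.50 − 5·3.0027 + 5 = 4.487
Star Q: p = 1.70 mas = 1.70×10^-3″ → d = 1/p = 588.2 pc
Star Q: M = m − 5 log₁₀ d + 5 = 15.30 − 5·2.7696 + 5 = 6.452
ΔM = M_P − M_Q = 4.487 − (6.452) = -1.966; smaller M is more luminous → Star P.
L ratio = 10^(0.4 |ΔM|) = 10^0.786 = 6.112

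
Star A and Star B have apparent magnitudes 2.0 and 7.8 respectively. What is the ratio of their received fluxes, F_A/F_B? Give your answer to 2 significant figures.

Δm = 2.0 − (7.8) = -5.8
Flux ratio = 10^(−0.4 Δm) = 10^(−0.4 × -5.8) = 10^2.320 = 208.9

F_A/F_B ≈ 210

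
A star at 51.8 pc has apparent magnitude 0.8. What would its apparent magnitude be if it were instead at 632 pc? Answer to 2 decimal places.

Flux ∝ 1/d², so Δm = 5 log₁₀(d₂/d₁) = 5 log₁₀(632/51.8) = 5.432
m₂ = m₁ + Δm = 0.8 + (5.432) = 6.232

m ≈ 6.23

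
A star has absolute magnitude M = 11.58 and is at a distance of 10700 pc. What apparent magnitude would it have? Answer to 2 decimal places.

m ≈ 26.73

m = M + 5 log₁₀ d − 5 = 11.58 + 5·4.0294 − 5 = 26.727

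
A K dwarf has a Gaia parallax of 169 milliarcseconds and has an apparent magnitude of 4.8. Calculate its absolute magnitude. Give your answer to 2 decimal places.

M ≈ 5.94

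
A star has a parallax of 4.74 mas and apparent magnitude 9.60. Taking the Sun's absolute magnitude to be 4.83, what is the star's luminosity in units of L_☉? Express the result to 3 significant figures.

L/L_☉ ≈ 5.50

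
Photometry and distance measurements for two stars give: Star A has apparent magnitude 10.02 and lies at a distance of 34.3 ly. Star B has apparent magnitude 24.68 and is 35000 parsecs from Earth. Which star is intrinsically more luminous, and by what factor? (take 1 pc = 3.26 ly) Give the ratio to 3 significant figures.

Star B is more luminous, by a factor of 15.1.

Star A: d = 34.3 ly / 3.26 = 10.52 pc
Star A: M = m − 5 log₁₀ d + 5 = 10.02 − 5·1.0221 + 5 = 9.910
Star B: M = m − 5 log₁₀ d + 5 = 24.68 − 5·4.5441 + 5 = 6.960
ΔM = M_A − M_B = 9.910 − (6.960) = 2.950; smaller M is more luminous → Star B.
L ratio = 10^(0.4 |ΔM|) = 10^1.180 = 15.14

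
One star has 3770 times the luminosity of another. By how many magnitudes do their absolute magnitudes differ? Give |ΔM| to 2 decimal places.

Pogson: ΔM = −2.5 log₁₀(ratio) = −2.5 log₁₀(3770) = −2.5 × 3.5763 = -8.941

|ΔM| ≈ 8.94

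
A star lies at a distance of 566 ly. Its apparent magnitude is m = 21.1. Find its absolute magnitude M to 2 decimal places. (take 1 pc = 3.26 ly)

M ≈ 14.90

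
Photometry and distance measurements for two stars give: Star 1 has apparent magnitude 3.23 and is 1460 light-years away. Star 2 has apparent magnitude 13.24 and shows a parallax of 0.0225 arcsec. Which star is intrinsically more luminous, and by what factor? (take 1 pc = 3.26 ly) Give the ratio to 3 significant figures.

Star 1: d = 1460 ly / 3.26 = 447.9 pc
Star 1: M = m − 5 log₁₀ d + 5 = 3.23 − 5·2.6511 + 5 = -5.026
Star 2: d = 1/p = 1/0.0225″ = 44.44 pc
Star 2: M = m − 5 log₁₀ d + 5 = 13.24 − 5·1.6478 + 5 = 10.001
ΔM = M_1 − M_2 = -5.026 − (10.001) = -15.027; smaller M is more luminous → Star 1.
L ratio = 10^(0.4 |ΔM|) = 10^6.011 = 1.025×10^6

Star 1 is more luminous, by a factor of 1.02×10^6.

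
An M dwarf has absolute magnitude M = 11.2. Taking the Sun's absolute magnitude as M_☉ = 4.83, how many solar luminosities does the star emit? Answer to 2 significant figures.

M − M_☉ = 11.2 − 4.83 = 6.370
L/L_☉ = 10^(−0.4 (M − M_☉)) = 10^-2.548 = 2.831×10^-3

L/L_☉ ≈ 2.8×10^-3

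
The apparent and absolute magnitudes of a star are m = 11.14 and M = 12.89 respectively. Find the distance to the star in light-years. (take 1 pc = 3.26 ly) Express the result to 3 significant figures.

d ≈ 14.6 ly

μ = m − M = -1.750
m − M = 5 log₁₀ d − 5
log₁₀ d = (m − M)/5 + 1 = 0.6500
d = 10^0.6500 = 4.467 pc
= 14.56 ly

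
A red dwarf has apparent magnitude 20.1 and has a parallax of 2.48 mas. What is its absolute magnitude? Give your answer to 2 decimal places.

p = 2.48 mas = 2.48×10^-3″ → d = 1/p = 403.2 pc
5 log₁₀(d/10 pc) = 5 log₁₀(403.2) − 5 = 8.028
M = m − 5 log₁₀(d/10) = 20.1 − 8.028 = 12.072

M ≈ 12.07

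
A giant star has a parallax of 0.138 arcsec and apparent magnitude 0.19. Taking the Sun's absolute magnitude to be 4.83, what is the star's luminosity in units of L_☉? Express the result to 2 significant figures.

L/L_☉ ≈ 38

d = 1/p = 1/0.138″ = 7.246 pc
M = m − 5 log₁₀ d + 5 = 0.19 − 5·0.8601 + 5 = 0.889
M − M_☉ = 0.889 − 4.83 = -3.941
L/L_☉ = 10^(−0.4 × -3.941) = 37.69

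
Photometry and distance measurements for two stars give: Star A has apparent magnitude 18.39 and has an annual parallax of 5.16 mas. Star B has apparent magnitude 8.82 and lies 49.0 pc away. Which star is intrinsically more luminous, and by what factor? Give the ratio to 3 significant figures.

Star B is more luminous, by a factor of 430.

Star A: p = 5.16 mas = 5.16×10^-3″ → d = 1/p = 193.8 pc
Star A: M = m − 5 log₁₀ d + 5 = 18.39 − 5·2.2874 + 5 = 11.953
Star B: M = m − 5 log₁₀ d + 5 = 8.82 − 5·1.6902 + 5 = 5.369
ΔM = M_A − M_B = 11.953 − (5.369) = 6.584; smaller M is more luminous → Star B.
L ratio = 10^(0.4 |ΔM|) = 10^2.634 = 430.2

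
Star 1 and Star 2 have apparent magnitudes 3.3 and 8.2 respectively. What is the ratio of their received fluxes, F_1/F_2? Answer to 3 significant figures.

F_1/F_2 ≈ 91.2

Magnitude difference = -4.9
Flux ratio = 10^(−0.4 Δm) = 10^(−0.4 × -4.9) = 10^1.960 = 91.20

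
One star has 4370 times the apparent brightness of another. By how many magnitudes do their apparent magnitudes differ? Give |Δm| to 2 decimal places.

Pogson: Δm = −2.5 log₁₀(ratio) = −2.5 log₁₀(4370) = −2.5 × 3.6405 = -9.101

|Δm| ≈ 9.10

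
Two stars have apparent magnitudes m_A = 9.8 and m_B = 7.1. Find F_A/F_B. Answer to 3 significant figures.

F_A/F_B ≈ 0.0832

Magnitude difference = 2.7
Flux ratio = 10^(−0.4 Δm) = 10^(−0.4 × 2.7) = 10^-1.080 = 0.08318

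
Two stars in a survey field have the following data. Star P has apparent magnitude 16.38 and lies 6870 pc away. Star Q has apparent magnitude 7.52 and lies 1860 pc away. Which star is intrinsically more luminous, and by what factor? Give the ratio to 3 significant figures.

Star P: M = m − 5 log₁₀ d + 5 = 16.38 − 5·3.8370 + 5 = 2.195
Star Q: M = m − 5 log₁₀ d + 5 = 7.52 − 5·3.2695 + 5 = -3.828
ΔM = M_P − M_Q = 2.195 − (-3.828) = 6.023; smaller M is more luminous → Star Q.
L ratio = 10^(0.4 |ΔM|) = 10^2.409 = 256.5

Star Q is more luminous, by a factor of 257.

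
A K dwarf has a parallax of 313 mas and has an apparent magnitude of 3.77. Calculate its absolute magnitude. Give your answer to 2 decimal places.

M ≈ 6.25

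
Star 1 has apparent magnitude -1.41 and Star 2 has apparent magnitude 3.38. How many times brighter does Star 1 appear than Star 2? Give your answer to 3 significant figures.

82.4

Magnitude difference = -4.79
Flux ratio = 10^(−0.4 Δm) = 10^(−0.4 × -4.79) = 10^1.916 = 82.41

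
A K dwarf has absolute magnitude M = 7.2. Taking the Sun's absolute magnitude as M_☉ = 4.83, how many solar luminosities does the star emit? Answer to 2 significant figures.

L/L_☉ ≈ 0.11

M − M_☉ = 7.2 − 4.83 = 2.370
L/L_☉ = 10^(−0.4 (M − M_☉)) = 10^-0.948 = 0.1127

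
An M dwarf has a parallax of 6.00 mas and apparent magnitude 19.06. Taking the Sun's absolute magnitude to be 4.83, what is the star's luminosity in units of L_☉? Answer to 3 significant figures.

L/L_☉ ≈ 5.65×10^-4

d = 1/p = 1000/6.00 mas = 166.7 pc
M = m − 5 log₁₀ d + 5 = 19.06 − 5·2.2218 + 5 = 12.951
M − M_☉ = 12.951 − 4.83 = 8.121
L/L_☉ = 10^(−0.4 × 8.121) = 5.645×10^-4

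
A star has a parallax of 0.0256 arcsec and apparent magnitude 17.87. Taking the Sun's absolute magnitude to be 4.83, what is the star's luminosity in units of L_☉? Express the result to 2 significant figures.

d = 1/p = 1/0.0256″ = 39.06 pc
M = m − 5 log₁₀ d + 5 = 17.87 − 5·1.5918 + 5 = 14.911
M − M_☉ = 14.911 − 4.83 = 10.081
L/L_☉ = 10^(−0.4 × 10.081) = 9.279×10^-5

L/L_☉ ≈ 9.3×10^-5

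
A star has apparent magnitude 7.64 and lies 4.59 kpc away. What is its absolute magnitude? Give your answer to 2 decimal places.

M ≈ -5.67

d = 4.59 kpc = 4590 pc
5 log₁₀(d/10 pc) = 5 log₁₀(4590) − 5 = 13.309
M = m − 5 log₁₀(d/10) = 7.64 − 13.309 = -5.669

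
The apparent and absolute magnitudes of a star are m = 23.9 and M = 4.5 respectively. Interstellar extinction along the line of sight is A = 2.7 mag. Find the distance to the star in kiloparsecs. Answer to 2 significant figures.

d ≈ 22 kpc

m − M = 5 log₁₀(d/10 pc) + A  ⇒  23.9 − (4.5) − 2.7 = 5 log₁₀(d/10)
16.700 = 5 log₁₀(d/10)
log₁₀ d = (m − M − A)/5 + 1 = 4.3400
d = 10^4.3400 = 21880 pc
= 21.88 kpc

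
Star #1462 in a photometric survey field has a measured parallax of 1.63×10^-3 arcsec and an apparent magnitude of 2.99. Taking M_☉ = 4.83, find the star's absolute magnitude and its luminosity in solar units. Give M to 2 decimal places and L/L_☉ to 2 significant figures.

d = 1/p = 1/1.63×10^-3″ = 613.5 pc
M = m − 5 log₁₀ d + 5 = 2.99 − 5·2.7878 + 5 = -5.949
M − M_☉ = -5.949 − 4.83 = -10.779
L/L_☉ = 10^(−0.4 × -10.779) = 20490

M ≈ -5.95; L/L_☉ ≈ 20000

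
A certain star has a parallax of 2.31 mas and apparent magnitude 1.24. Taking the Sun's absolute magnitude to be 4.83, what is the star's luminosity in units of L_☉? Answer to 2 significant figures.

L/L_☉ ≈ 51000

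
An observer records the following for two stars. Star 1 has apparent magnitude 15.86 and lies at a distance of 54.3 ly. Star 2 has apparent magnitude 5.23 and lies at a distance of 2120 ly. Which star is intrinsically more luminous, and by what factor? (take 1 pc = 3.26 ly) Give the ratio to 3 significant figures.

Star 2 is more luminous, by a factor of 2.72×10^7.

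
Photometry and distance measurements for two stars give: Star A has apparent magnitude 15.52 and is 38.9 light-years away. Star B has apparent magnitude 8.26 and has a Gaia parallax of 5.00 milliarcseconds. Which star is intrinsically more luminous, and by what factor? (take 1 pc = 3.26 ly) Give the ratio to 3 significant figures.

Star A: d = 38.9 ly / 3.26 = 11.93 pc
Star A: M = m − 5 log₁₀ d + 5 = 15.52 − 5·1.0767 + 5 = 15.136
Star B: p = 5.00 mas = 5.00×10^-3″ → d = 1/p = 200.0 pc
Star B: M = m − 5 log₁₀ d + 5 = 8.26 − 5·2.3010 + 5 = 1.755
ΔM = M_A − M_B = 15.136 − (1.755) = 13.381; smaller M is more luminous → Star B.
L ratio = 10^(0.4 |ΔM|) = 10^5.353 = 225200

Star B is more luminous, by a factor of 225000.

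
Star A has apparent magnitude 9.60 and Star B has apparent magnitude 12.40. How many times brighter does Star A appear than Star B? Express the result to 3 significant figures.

13.2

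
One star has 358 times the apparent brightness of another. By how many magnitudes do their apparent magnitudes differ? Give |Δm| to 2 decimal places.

|Δm| ≈ 6.38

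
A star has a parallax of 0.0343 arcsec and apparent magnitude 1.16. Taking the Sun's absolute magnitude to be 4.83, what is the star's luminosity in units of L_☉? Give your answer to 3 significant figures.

L/L_☉ ≈ 250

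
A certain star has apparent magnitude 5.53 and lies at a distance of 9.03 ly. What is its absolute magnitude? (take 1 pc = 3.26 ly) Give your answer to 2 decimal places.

M ≈ 8.32

d = 9.03 ly / 3.26 = 2.770 pc
5 log₁₀(d/10 pc) = 5 log₁₀(2.770) − 5 = -2.788
M = m − 5 log₁₀(d/10) = 5.53 + 2.788 = 8.318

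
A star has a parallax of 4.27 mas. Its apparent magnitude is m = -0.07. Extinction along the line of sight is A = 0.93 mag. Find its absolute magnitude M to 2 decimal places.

M ≈ -7.85

p = 4.27 mas = 4.27×10^-3″ → d = 1/p = 234.2 pc
5 log₁₀(d/10 pc) = 5 log₁₀(234.2) − 5 = 6.848
M = m − 5 log₁₀(d/10) − A = -0.07 − 6.848 − 0.93 = -7.848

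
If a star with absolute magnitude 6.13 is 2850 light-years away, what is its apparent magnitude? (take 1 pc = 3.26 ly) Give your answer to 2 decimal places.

d = 2850 ly / 3.26 = 874.2 pc
m = M + 5 log₁₀ d − 5 = 6.13 + 5·2.9416 − 5 = 15.838

m ≈ 15.84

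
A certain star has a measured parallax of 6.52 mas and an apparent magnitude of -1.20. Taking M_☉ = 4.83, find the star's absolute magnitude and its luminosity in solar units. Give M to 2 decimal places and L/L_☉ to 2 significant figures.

d = 1/p = 1000/6.52 mas = 153.4 pc
M = m − 5 log₁₀ d + 5 = -1.20 − 5·2.1858 + 5 = -7.129
M − M_☉ = -7.129 − 4.83 = -11.959
L/L_☉ = 10^(−0.4 × -11.959) = 60740

M ≈ -7.13; L/L_☉ ≈ 61000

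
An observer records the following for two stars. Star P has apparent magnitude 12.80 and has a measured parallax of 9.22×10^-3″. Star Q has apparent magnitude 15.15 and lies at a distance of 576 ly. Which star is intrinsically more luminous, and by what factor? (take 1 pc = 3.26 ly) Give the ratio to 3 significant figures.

Star P is more luminous, by a factor of 3.28.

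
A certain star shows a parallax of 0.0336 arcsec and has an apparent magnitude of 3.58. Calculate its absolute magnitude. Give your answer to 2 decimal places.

M ≈ 1.21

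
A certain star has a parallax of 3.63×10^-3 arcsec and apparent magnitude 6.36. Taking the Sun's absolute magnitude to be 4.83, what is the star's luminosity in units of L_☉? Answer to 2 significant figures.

L/L_☉ ≈ 190

d = 1/p = 1/3.63×10^-3″ = 275.5 pc
M = m − 5 log₁₀ d + 5 = 6.36 − 5·2.4401 + 5 = -0.840
M − M_☉ = -0.840 − 4.83 = -5.670
L/L_☉ = 10^(−0.4 × -5.670) = 185.4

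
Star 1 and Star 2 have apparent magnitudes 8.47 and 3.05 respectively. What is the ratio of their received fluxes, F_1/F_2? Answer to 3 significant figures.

F_1/F_2 ≈ 6.79×10^-3

Δm = 8.47 − (3.05) = 5.42
Flux ratio = 10^(−0.4 Δm) = 10^(−0.4 × 5.42) = 10^-2.168 = 6.792×10^-3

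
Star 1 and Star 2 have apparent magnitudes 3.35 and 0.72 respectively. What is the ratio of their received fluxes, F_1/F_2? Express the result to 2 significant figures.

F_1/F_2 ≈ 0.089

Magnitude difference = 2.63
Flux ratio = 10^(−0.4 Δm) = 10^(−0.4 × 2.63) = 10^-1.052 = 0.08872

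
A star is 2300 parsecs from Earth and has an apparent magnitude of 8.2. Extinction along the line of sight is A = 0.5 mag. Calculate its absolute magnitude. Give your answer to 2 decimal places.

5 log₁₀(d/10 pc) = 5 log₁₀(2300) − 5 = 11.809
M = m − 5 log₁₀(d/10) − A = 8.2 − 11.809 − 0.5 = -4.109

M ≈ -4.11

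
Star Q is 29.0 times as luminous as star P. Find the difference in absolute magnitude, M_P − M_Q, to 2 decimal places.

Pogson: ΔM = −2.5 log₁₀(ratio) = −2.5 log₁₀(29.0) = −2.5 × 1.4624 = -3.656
Star Q is brighter so has the smaller magnitude: M_P − M_Q is positive.

M_P − M_Q ≈ 3.66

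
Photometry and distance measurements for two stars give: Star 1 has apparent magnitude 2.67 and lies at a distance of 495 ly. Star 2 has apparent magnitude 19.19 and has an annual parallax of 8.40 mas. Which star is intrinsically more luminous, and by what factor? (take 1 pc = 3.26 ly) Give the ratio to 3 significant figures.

Star 1 is more luminous, by a factor of 6.60×10^6.

Star 1: d = 495 ly / 3.26 = 151.8 pc
Star 1: M = m − 5 log₁₀ d + 5 = 2.67 − 5·2.1814 + 5 = -3.237
Star 2: p = 8.40 mas = 8.40×10^-3″ → d = 1/p = 119.0 pc
Star 2: M = m − 5 log₁₀ d + 5 = 19.19 − 5·2.0757 + 5 = 13.811
ΔM = M_1 − M_2 = -3.237 − (13.811) = -17.048; smaller M is more luminous → Star 1.
L ratio = 10^(0.4 |ΔM|) = 10^6.819 = 6.597×10^6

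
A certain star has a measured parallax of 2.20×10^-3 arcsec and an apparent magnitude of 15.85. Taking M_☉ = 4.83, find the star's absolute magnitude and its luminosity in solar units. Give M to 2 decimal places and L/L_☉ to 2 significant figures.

M ≈ 7.56; L/L_☉ ≈ 0.081

d = 1/p = 1/2.20×10^-3″ = 454.5 pc
M = m − 5 log₁₀ d + 5 = 15.85 − 5·2.6576 + 5 = 7.562
M − M_☉ = 7.562 − 4.83 = 2.732
L/L_☉ = 10^(−0.4 × 2.732) = 0.08075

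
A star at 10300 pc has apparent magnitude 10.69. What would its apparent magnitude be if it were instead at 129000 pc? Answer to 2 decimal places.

m ≈ 16.18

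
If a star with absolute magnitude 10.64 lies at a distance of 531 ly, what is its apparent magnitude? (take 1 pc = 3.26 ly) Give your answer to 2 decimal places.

m ≈ 16.70

d = 531 ly / 3.26 = 162.9 pc
m = M + 5 log₁₀ d − 5 = 10.64 + 5·2.2119 − 5 = 16.699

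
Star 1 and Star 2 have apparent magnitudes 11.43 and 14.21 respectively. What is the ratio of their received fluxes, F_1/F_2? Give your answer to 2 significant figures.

Magnitude difference = -2.78
Flux ratio = 10^(−0.4 Δm) = 10^(−0.4 × -2.78) = 10^1.112 = 12.94

F_1/F_2 ≈ 13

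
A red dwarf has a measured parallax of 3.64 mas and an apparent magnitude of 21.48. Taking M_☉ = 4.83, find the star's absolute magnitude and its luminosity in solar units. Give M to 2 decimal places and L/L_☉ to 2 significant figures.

d = 1/p = 1000/3.64 mas = 274.7 pc
M = m − 5 log₁₀ d + 5 = 21.48 − 5·2.4389 + 5 = 14.286
M − M_☉ = 14.286 − 4.83 = 9.456
L/L_☉ = 10^(−0.4 × 9.456) = 1.651×10^-4

M ≈ 14.29; L/L_☉ ≈ 1.7×10^-4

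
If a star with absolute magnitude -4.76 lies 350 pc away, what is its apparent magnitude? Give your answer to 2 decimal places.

m ≈ 2.96

m = M + 5 log₁₀ d − 5 = -4.76 + 5·2.5441 − 5 = 2.960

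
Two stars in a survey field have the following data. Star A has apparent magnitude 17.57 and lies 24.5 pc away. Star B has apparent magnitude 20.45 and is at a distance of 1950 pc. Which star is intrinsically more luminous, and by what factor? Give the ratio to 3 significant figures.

Star B is more luminous, by a factor of 446.

Star A: M = m − 5 log₁₀ d + 5 = 17.57 − 5·1.3892 + 5 = 15.624
Star B: M = m − 5 log₁₀ d + 5 = 20.45 − 5·3.2900 + 5 = 9.000
ΔM = M_A − M_B = 15.624 − (9.000) = 6.624; smaller M is more luminous → Star B.
L ratio = 10^(0.4 |ΔM|) = 10^2.650 = 446.4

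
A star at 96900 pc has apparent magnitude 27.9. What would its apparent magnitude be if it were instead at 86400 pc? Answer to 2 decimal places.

m ≈ 27.65

Flux ∝ 1/d², so Δm = 5 log₁₀(d₂/d₁) = 5 log₁₀(86400/96900) = -0.249
m₂ = m₁ + Δm = 27.9 + (-0.249) = 27.651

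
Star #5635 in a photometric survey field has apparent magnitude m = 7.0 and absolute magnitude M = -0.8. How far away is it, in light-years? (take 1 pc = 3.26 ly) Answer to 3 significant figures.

Distance modulus: m − M = 7.0 − (-0.8) = 7.800
m − M = 5 log₁₀ d − 5
log₁₀ d = (m − M)/5 + 1 = 2.5600
d = 10^2.5600 = 363.1 pc
= 1184 ly

d ≈ 1180 ly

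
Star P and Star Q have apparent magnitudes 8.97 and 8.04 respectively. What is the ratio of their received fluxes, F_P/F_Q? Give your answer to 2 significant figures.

F_P/F_Q ≈ 0.42

Magnitude difference = 0.93
Flux ratio = 10^(−0.4 Δm) = 10^(−0.4 × 0.93) = 10^-0.372 = 0.4246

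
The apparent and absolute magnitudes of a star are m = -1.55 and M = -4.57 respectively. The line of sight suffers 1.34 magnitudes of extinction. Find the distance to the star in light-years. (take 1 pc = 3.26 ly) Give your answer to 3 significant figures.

m − M = 5 log₁₀(d/10 pc) + A  ⇒  -1.55 − (-4.57) − 1.34 = 5 log₁₀(d/10)
1.680 = 5 log₁₀(d/10)
log₁₀ d = (m − M − A)/5 + 1 = 1.3360
d = 10^1.3360 = 21.68 pc
= 70.67 ly

d ≈ 70.7 ly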